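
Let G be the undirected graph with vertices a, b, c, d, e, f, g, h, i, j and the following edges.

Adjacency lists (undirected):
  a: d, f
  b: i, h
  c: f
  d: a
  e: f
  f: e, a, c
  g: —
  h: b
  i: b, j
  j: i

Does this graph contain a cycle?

No

DFS, tracking each vertex's parent; an edge to a visited non-parent vertex closes a cycle.
Start from f:
visit f (parent –)
  visit e (parent f)
    e–f: parent, skip
  visit a (parent f)
    visit d (parent a)
      d–a: parent, skip
    a–f: parent, skip
  visit c (parent f)
    c–f: parent, skip
visit b (parent –)
  visit i (parent b)
    i–b: parent, skip
    visit j (parent i)
      j–i: parent, skip
  visit h (parent b)
    h–b: parent, skip
visit g (parent –)
No non-parent visited neighbor found — the graph is a forest.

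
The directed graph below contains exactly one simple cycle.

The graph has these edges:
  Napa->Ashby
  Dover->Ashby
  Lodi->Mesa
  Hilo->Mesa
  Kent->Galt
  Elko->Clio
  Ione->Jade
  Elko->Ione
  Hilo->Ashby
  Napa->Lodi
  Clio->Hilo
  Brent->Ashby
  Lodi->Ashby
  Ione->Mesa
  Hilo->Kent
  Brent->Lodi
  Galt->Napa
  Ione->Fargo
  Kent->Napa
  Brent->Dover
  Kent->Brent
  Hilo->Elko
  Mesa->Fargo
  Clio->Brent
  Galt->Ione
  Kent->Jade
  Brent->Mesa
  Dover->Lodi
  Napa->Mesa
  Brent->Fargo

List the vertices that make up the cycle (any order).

DFS with gray/black marking from Clio:
Clio gray
  Hilo gray
    Elko gray
      Elko→Clio: Clio is gray → back edge
Back edge closes the cycle Clio → Hilo → Elko → Clio; its vertices are {Clio, Elko, Hilo}.

Clio, Elko, Hilo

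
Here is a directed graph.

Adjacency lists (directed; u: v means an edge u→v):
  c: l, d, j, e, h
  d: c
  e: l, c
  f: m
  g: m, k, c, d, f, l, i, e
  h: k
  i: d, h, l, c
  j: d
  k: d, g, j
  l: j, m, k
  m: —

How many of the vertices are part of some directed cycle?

9

A vertex is on a directed cycle iff it belongs to a strongly connected component of size ≥ 2 (or has a self-loop).
The vertices on cycles are {c, d, e, g, h, i, j, k, l} — 9 in total.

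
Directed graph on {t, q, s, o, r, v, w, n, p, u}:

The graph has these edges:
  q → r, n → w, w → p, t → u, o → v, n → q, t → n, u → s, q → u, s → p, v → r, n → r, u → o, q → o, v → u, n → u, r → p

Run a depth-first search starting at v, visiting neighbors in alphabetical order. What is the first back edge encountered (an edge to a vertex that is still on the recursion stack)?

DFS from v (visiting neighbors in alphabetical order); mark gray on enter, black on exit:
v gray
  r gray
    p gray
    p black
  r black
  u gray
    o gray
      o→v: v is gray → back edge
First back edge: o → v.

o→v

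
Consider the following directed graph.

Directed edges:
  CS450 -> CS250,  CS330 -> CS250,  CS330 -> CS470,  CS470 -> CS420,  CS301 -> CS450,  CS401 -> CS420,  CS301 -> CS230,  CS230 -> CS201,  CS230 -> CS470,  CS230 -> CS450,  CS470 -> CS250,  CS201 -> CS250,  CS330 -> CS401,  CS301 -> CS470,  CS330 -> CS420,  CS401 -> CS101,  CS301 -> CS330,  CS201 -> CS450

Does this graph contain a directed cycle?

No

DFS with white/gray/black marking, starting from CS230:
CS230 gray
  CS201 gray
    CS450 gray
      CS250 gray
      CS250 black
    CS450 black
    CS201→CS250: CS250 black — skip
  CS201 black
  CS230→CS450: CS450 black — skip
  CS470 gray
    CS420 gray
    CS420 black
    CS470→CS250: CS250 black — skip
  CS470 black
CS230 black
CS401 gray
  CS101 gray
  CS101 black
  CS401→CS420: CS420 black — skip
CS401 black
CS330 gray
  CS330→CS250: CS250 black — skip
  CS330→CS470: CS470 black — skip
  CS330→CS420: CS420 black — skip
  CS330→CS401: CS401 black — skip
CS330 black
CS301 gray
  CS301→CS450: CS450 black — skip
  CS301→CS470: CS470 black — skip
  CS301→CS230: CS230 black — skip
  CS301→CS330: CS330 black — skip
CS301 black
Every edge goes to a white or black vertex — no back edge, so the graph is acyclic.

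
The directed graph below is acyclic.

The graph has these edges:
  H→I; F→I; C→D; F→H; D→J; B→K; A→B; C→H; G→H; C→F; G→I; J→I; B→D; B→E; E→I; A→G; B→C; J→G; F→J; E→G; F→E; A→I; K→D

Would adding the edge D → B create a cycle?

Yes

Adding D→B creates a cycle iff B can already reach D.
Path from B: B → D.
So B → … → D → B is a cycle.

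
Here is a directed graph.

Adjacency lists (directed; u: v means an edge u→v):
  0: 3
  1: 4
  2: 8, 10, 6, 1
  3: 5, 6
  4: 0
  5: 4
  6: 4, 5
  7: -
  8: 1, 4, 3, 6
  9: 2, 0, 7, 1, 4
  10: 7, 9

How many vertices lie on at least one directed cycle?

A vertex is on a directed cycle iff it belongs to a strongly connected component of size ≥ 2 (or has a self-loop).
The vertices on cycles are {0, 2, 3, 4, 5, 6, 9, 10} — 8 in total.

8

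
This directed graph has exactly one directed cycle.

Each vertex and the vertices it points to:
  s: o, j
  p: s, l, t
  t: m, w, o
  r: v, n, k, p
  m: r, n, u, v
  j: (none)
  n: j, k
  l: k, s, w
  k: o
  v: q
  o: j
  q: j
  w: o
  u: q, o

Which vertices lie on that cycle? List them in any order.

m, p, r, t

DFS with gray/black marking from m:
m gray
  r gray
    v gray
      q gray
        j gray
        j black
      q black
    v black
    n gray
      n→j: j black — skip
      k gray
        o gray
          o→j: j black — skip
        o black
      k black
    n black
    r→k: k black — skip
    p gray
      s gray
        s→o: o black — skip
        s→j: j black — skip
      s black
      l gray
        l→k: k black — skip
        l→s: s black — skip
        w gray
          w→o: o black — skip
        w black
      l black
      t gray
        t→m: m is gray → back edge
Back edge closes the cycle m → r → p → t → m; its vertices are {m, p, r, t}.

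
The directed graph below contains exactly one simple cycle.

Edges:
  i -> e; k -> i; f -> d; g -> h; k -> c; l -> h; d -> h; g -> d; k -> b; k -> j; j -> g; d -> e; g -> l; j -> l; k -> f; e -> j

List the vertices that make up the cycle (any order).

d, e, g, j

DFS with gray/black marking from j:
j gray
  g gray
    d gray
      h gray
      h black
      e gray
        e→j: j is gray → back edge
Back edge closes the cycle j → g → d → e → j; its vertices are {d, e, g, j}.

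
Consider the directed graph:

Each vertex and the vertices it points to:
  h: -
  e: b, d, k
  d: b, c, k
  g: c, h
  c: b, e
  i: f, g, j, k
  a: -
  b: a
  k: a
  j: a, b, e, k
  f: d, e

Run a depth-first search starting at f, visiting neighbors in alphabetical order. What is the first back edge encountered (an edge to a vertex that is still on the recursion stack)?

DFS from f (visiting neighbors in alphabetical order); mark gray on enter, black on exit:
f gray
  d gray
    b gray
      a gray
      a black
    b black
    c gray
      c→b: b black — skip
      e gray
        e→b: b black — skip
        e→d: d is gray → back edge
First back edge: e → d.

e->d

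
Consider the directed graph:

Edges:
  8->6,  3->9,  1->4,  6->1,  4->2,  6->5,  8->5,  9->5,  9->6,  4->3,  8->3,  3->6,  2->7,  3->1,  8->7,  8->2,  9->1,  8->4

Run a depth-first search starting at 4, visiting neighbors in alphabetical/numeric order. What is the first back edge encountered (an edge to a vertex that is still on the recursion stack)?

1→4

DFS from 4 (visiting neighbors in alphabetical/numeric order); mark gray on enter, black on exit:
4 gray
  2 gray
    7 gray
    7 black
  2 black
  3 gray
    1 gray
      1→4: 4 is gray → back edge
First back edge: 1 → 4.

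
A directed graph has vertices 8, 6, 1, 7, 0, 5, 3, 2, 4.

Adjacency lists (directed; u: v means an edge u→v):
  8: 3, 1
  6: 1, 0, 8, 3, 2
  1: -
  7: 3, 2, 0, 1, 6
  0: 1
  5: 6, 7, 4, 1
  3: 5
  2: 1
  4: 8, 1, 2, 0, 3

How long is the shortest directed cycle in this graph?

3

For each vertex v, BFS finds the shortest path from v back to v.
The shortest such closed walk is 5 → 7 → 3 → 5, length 3.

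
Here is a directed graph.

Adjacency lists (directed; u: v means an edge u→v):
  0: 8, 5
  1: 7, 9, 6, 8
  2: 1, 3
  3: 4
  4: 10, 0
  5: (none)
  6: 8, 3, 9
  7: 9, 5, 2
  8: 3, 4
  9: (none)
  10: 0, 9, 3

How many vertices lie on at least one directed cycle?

A vertex is on a directed cycle iff it belongs to a strongly connected component of size ≥ 2 (or has a self-loop).
The vertices on cycles are {0, 1, 2, 3, 4, 7, 8, 10} — 8 in total.

8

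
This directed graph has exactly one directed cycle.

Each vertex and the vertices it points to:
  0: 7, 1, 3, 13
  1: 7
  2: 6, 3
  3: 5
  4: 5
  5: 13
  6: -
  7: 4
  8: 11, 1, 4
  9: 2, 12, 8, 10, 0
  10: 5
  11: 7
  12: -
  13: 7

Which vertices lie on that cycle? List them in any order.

DFS with gray/black marking from 4:
4 gray
  5 gray
    13 gray
      7 gray
        7→4: 4 is gray → back edge
Back edge closes the cycle 4 → 5 → 13 → 7 → 4; its vertices are {4, 5, 7, 13}.

4, 5, 7, 13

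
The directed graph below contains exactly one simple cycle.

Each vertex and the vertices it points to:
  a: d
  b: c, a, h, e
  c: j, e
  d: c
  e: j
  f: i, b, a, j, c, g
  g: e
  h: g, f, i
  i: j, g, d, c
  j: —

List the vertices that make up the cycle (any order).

DFS with gray/black marking from f:
f gray
  i gray
    j gray
    j black
    g gray
      e gray
        e→j: j black — skip
      e black
    g black
    d gray
      c gray
        c→j: j black — skip
        c→e: e black — skip
      c black
    d black
    i→c: c black — skip
  i black
  b gray
    b→c: c black — skip
    a gray
      a→d: d black — skip
    a black
    h gray
      h→g: g black — skip
      h→f: f is gray → back edge
Back edge closes the cycle f → b → h → f; its vertices are {b, f, h}.

b, f, h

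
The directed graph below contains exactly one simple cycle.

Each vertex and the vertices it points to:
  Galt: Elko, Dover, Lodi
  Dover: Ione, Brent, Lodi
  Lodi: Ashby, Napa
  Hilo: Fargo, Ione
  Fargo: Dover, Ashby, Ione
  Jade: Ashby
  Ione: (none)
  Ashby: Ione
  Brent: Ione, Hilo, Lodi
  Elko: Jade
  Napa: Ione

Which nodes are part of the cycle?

DFS with gray/black marking from Dover:
Dover gray
  Ione gray
  Ione black
  Brent gray
    Brent→Ione: Ione black — skip
    Hilo gray
      Fargo gray
        Fargo→Dover: Dover is gray → back edge
Back edge closes the cycle Dover → Brent → Hilo → Fargo → Dover; its vertices are {Hilo, Brent, Dover, Fargo}.

Hilo, Brent, Dover, Fargo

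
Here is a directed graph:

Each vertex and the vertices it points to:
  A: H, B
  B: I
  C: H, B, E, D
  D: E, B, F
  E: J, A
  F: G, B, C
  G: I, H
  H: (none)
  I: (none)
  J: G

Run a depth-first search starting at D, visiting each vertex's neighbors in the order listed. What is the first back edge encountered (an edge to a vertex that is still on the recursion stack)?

C->D

DFS from D (visiting each vertex's neighbors in the order listed); mark gray on enter, black on exit:
D gray
  E gray
    J gray
      G gray
        I gray
        I black
        H gray
        H black
      G black
    J black
    A gray
      A→H: H black — skip
      B gray
        B→I: I black — skip
      B black
    A black
  E black
  D→B: B black — skip
  F gray
    F→G: G black — skip
    F→B: B black — skip
    C gray
      C→H: H black — skip
      C→B: B black — skip
      C→E: E black — skip
      C→D: D is gray → back edge
First back edge: C → D.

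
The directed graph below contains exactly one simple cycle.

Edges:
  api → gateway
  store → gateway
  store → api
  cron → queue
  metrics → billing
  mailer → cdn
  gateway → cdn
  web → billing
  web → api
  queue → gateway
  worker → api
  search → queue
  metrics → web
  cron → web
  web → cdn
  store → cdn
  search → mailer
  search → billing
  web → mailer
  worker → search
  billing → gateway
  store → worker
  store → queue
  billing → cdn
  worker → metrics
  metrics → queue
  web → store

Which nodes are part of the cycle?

DFS with gray/black marking from web:
web gray
  cdn gray
  cdn black
  store gray
    gateway gray
      gateway→cdn: cdn black — skip
    gateway black
    queue gray
      queue→gateway: gateway black — skip
    queue black
    store→cdn: cdn black — skip
    api gray
      api→gateway: gateway black — skip
    api black
    worker gray
      search gray
        billing gray
          billing→gateway: gateway black — skip
          billing→cdn: cdn black — skip
        billing black
        mailer gray
          mailer→cdn: cdn black — skip
        mailer black
        search→queue: queue black — skip
      search black
      worker→api: api black — skip
      metrics gray
        metrics→web: web is gray → back edge
Back edge closes the cycle web → store → worker → metrics → web; its vertices are {web, store, worker, metrics}.

web, store, worker, metrics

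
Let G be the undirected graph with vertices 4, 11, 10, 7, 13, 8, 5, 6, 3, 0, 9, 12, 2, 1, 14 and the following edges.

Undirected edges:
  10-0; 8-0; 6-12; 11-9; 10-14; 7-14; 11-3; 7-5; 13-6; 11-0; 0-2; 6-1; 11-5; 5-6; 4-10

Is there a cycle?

DFS, tracking each vertex's parent; an edge to a visited non-parent vertex closes a cycle.
Start from 4:
visit 4 (parent –)
  visit 10 (parent 4)
    visit 0 (parent 10)
      visit 11 (parent 0)
        visit 9 (parent 11)
          9–11: parent, skip
        visit 3 (parent 11)
          3–11: parent, skip
        visit 5 (parent 11)
          visit 6 (parent 5)
            6–5: parent, skip
            visit 13 (parent 6)
              13–6: parent, skip
            visit 12 (parent 6)
              12–6: parent, skip
            visit 1 (parent 6)
              1–6: parent, skip
          5–11: parent, skip
          visit 7 (parent 5)
            visit 14 (parent 7)
              14–10: 10 visited and ≠ parent → cycle
Cycle: 10 – 0 – 11 – 5 – 7 – 14 – 10.

Yes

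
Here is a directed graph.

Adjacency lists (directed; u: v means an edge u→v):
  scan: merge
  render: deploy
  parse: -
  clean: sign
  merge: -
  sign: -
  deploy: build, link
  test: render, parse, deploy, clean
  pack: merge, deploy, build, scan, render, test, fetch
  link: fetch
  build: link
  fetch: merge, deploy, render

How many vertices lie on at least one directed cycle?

A vertex is on a directed cycle iff it belongs to a strongly connected component of size ≥ 2 (or has a self-loop).
The vertices on cycles are {link, build, fetch, deploy, render} — 5 in total.

5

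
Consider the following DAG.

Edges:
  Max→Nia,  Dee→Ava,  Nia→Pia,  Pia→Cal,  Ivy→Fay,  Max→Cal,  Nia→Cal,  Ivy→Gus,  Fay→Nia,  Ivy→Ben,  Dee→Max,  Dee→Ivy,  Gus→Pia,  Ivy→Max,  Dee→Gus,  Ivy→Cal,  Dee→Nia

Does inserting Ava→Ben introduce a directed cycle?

No

Adding Ava→Ben creates a cycle iff Ben can already reach Ava.
Explore from Ben: no path reaches Ava. The graph stays acyclic.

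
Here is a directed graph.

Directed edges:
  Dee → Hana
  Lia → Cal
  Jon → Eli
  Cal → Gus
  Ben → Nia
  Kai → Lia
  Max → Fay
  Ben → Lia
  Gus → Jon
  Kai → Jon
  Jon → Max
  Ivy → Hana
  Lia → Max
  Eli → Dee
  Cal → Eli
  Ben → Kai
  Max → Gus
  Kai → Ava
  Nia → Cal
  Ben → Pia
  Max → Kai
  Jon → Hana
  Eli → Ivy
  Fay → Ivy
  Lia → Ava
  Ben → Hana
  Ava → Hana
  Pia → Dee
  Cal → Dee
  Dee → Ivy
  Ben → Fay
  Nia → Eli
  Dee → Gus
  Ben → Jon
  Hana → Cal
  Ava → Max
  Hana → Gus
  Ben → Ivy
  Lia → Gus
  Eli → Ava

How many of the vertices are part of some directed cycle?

12

A vertex is on a directed cycle iff it belongs to a strongly connected component of size ≥ 2 (or has a self-loop).
The vertices on cycles are {Ava, Cal, Dee, Eli, Fay, Gus, Ivy, Jon, Kai, Lia, Max, Hana} — 12 in total.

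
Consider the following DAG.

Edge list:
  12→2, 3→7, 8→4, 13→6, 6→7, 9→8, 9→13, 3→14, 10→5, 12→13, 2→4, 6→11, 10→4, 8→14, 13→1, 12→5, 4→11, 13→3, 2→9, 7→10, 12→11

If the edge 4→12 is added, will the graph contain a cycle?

Adding 4→12 creates a cycle iff 12 can already reach 4.
Path from 12: 12 → 2 → 4.
So 12 → … → 4 → 12 is a cycle.

Yes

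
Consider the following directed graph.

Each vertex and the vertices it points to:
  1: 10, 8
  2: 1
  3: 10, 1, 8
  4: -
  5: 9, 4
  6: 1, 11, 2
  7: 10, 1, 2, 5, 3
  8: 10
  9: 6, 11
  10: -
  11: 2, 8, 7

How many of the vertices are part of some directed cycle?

A vertex is on a directed cycle iff it belongs to a strongly connected component of size ≥ 2 (or has a self-loop).
The vertices on cycles are {5, 6, 7, 9, 11} — 5 in total.

5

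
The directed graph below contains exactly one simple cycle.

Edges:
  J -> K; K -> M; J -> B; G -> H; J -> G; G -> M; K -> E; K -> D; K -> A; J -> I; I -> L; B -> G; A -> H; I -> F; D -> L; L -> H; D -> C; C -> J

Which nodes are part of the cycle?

C, D, J, K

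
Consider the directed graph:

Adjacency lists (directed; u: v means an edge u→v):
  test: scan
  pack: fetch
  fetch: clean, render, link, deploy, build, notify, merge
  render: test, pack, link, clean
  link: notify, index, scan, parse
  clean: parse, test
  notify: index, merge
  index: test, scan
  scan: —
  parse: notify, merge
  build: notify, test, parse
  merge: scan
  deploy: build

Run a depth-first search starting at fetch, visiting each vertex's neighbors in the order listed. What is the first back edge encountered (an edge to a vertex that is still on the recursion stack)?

pack→fetch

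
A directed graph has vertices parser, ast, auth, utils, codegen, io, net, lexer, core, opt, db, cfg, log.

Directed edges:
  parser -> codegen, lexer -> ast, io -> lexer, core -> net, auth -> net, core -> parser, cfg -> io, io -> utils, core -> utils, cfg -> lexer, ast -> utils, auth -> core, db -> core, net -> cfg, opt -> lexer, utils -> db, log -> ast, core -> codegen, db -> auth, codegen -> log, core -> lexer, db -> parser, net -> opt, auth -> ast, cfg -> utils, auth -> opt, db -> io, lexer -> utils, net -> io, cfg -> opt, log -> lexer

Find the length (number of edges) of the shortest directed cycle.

3

For each vertex v, BFS finds the shortest path from v back to v.
The shortest such closed walk is db → core → utils → db, length 3.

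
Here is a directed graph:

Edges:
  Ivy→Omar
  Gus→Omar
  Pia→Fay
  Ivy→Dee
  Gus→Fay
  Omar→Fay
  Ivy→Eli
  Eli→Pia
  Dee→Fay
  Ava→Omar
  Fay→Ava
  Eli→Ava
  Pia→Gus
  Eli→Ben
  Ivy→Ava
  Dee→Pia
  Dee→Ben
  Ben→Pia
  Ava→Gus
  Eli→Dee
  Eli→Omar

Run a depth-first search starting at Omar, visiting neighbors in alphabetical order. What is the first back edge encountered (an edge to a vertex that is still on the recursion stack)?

Gus->Fay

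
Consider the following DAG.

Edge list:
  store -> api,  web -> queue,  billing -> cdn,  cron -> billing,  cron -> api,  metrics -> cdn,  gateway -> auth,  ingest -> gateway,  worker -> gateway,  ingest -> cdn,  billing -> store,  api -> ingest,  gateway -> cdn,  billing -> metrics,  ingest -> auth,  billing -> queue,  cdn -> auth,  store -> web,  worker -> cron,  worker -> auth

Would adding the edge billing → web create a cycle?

Adding billing→web creates a cycle iff web can already reach billing.
Explore from web: no path reaches billing. The graph stays acyclic.

No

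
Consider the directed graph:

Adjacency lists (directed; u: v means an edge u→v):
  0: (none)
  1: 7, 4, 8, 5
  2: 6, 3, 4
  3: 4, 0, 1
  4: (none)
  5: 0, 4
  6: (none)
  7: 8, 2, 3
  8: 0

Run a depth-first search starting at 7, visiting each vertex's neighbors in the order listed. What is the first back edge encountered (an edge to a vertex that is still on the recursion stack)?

DFS from 7 (visiting each vertex's neighbors in the order listed); mark gray on enter, black on exit:
7 gray
  8 gray
    0 gray
    0 black
  8 black
  2 gray
    6 gray
    6 black
    3 gray
      4 gray
      4 black
      3→0: 0 black — skip
      1 gray
        1→7: 7 is gray → back edge
First back edge: 1 → 7.

1→7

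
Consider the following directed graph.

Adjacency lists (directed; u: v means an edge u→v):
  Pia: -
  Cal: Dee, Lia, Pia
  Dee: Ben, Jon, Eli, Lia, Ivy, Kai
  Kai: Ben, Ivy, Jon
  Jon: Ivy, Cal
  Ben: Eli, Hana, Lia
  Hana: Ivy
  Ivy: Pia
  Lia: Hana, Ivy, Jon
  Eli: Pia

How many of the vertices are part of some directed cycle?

6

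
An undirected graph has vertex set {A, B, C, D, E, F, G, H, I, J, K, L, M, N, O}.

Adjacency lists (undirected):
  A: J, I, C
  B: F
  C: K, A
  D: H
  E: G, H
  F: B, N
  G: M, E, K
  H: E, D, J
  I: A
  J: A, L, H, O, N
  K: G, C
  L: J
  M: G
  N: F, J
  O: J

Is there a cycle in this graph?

DFS, tracking each vertex's parent; an edge to a visited non-parent vertex closes a cycle.
Start from K:
visit K (parent –)
  visit G (parent K)
    visit M (parent G)
      M–G: parent, skip
    visit E (parent G)
      E–G: parent, skip
      visit H (parent E)
        H–E: parent, skip
        visit D (parent H)
          D–H: parent, skip
        visit J (parent H)
          visit A (parent J)
            A–J: parent, skip
            visit I (parent A)
              I–A: parent, skip
            visit C (parent A)
              C–K: K visited and ≠ parent → cycle
Cycle: K – G – E – H – J – A – C – K.

Yes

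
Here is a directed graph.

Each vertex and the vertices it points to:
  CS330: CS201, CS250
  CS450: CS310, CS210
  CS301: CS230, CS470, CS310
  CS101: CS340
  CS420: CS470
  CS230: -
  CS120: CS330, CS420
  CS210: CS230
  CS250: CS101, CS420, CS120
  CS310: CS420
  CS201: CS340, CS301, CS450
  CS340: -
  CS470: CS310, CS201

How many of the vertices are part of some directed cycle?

9

A vertex is on a directed cycle iff it belongs to a strongly connected component of size ≥ 2 (or has a self-loop).
The vertices on cycles are {CS120, CS201, CS250, CS301, CS310, CS330, CS420, CS450, CS470} — 9 in total.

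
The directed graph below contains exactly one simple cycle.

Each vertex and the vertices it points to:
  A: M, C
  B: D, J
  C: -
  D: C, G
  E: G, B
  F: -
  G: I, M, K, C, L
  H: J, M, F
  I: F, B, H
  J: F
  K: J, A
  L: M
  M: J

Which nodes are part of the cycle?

DFS with gray/black marking from G:
G gray
  I gray
    F gray
    F black
    B gray
      D gray
        C gray
        C black
        D→G: G is gray → back edge
Back edge closes the cycle G → I → B → D → G; its vertices are {B, D, G, I}.

B, D, G, I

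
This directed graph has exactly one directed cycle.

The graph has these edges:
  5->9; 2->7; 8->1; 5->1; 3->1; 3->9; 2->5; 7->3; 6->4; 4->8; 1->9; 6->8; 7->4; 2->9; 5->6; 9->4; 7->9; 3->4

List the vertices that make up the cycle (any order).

1, 4, 8, 9

DFS with gray/black marking from 1:
1 gray
  9 gray
    4 gray
      8 gray
        8→1: 1 is gray → back edge
Back edge closes the cycle 1 → 9 → 4 → 8 → 1; its vertices are {1, 4, 8, 9}.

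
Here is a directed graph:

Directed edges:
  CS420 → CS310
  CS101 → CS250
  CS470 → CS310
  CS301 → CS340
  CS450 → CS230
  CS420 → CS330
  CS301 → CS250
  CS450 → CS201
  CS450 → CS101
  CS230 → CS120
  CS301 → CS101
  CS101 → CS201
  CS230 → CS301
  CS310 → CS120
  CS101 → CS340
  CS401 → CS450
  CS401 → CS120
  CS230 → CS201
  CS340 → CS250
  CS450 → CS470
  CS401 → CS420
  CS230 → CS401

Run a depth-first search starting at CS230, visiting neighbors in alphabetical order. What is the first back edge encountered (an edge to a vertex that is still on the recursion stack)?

DFS from CS230 (visiting neighbors in alphabetical order); mark gray on enter, black on exit:
CS230 gray
  CS120 gray
  CS120 black
  CS201 gray
  CS201 black
  CS301 gray
    CS101 gray
      CS101→CS201: CS201 black — skip
      CS250 gray
      CS250 black
      CS340 gray
        CS340→CS250: CS250 black — skip
      CS340 black
    CS101 black
    CS301→CS250: CS250 black — skip
    CS301→CS340: CS340 black — skip
  CS301 black
  CS401 gray
    CS401→CS120: CS120 black — skip
    CS420 gray
      CS310 gray
        CS310→CS120: CS120 black — skip
      CS310 black
      CS330 gray
      CS330 black
    CS420 black
    CS450 gray
      CS450→CS101: CS101 black — skip
      CS450→CS201: CS201 black — skip
      CS450→CS230: CS230 is gray → back edge
First back edge: CS450 → CS230.

CS450->CS230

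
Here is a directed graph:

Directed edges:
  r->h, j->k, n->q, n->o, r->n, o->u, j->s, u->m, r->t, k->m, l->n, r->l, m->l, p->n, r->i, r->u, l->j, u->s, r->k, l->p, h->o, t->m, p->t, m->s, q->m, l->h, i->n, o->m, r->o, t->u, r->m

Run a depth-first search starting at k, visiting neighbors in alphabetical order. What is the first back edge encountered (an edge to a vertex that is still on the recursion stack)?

DFS from k (visiting neighbors in alphabetical order); mark gray on enter, black on exit:
k gray
  m gray
    l gray
      h gray
        o gray
          o→m: m is gray → back edge
First back edge: o → m.

o→m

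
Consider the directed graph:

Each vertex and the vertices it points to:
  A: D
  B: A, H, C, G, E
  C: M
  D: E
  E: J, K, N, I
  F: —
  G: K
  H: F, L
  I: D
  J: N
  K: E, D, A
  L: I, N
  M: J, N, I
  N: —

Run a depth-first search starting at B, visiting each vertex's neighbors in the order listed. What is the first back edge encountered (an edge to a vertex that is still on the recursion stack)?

K→E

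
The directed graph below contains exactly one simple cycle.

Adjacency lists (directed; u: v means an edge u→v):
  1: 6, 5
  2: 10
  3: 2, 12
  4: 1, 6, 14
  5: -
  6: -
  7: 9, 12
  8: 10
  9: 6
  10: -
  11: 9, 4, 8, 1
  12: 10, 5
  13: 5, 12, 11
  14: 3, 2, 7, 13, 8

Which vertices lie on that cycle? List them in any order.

DFS with gray/black marking from 11:
11 gray
  9 gray
    6 gray
    6 black
  9 black
  4 gray
    1 gray
      1→6: 6 black — skip
      5 gray
      5 black
    1 black
    4→6: 6 black — skip
    14 gray
      3 gray
        2 gray
          10 gray
          10 black
        2 black
        12 gray
          12→10: 10 black — skip
          12→5: 5 black — skip
        12 black
      3 black
      14→2: 2 black — skip
      7 gray
        7→9: 9 black — skip
        7→12: 12 black — skip
      7 black
      13 gray
        13→5: 5 black — skip
        13→12: 12 black — skip
        13→11: 11 is gray → back edge
Back edge closes the cycle 11 → 4 → 14 → 13 → 11; its vertices are {4, 11, 13, 14}.

4, 11, 13, 14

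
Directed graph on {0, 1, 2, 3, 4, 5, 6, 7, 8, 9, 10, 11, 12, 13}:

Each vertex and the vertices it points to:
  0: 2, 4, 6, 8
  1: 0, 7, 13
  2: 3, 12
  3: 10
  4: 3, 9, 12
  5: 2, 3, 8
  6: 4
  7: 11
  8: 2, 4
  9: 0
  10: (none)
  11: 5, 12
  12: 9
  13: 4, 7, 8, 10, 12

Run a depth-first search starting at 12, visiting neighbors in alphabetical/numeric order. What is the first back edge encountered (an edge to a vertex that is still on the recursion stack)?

2->12

DFS from 12 (visiting neighbors in alphabetical/numeric order); mark gray on enter, black on exit:
12 gray
  9 gray
    0 gray
      2 gray
        3 gray
          10 gray
          10 black
        3 black
        2→12: 12 is gray → back edge
First back edge: 2 → 12.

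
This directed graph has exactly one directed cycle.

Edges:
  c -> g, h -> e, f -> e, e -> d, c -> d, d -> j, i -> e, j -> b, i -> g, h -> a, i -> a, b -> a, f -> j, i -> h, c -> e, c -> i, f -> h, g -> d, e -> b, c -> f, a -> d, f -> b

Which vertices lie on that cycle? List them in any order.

DFS with gray/black marking from j:
j gray
  b gray
    a gray
      d gray
        d→j: j is gray → back edge
Back edge closes the cycle j → b → a → d → j; its vertices are {a, b, d, j}.

a, b, d, j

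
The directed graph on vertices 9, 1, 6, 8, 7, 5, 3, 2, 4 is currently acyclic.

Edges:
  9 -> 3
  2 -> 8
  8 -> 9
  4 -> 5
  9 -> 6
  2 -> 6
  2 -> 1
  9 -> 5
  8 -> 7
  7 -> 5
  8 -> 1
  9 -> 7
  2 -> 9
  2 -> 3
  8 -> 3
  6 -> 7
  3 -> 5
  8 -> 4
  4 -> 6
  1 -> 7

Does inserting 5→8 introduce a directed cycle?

Yes

Adding 5→8 creates a cycle iff 8 can already reach 5.
Path from 8: 8 → 4 → 5.
So 8 → … → 5 → 8 is a cycle.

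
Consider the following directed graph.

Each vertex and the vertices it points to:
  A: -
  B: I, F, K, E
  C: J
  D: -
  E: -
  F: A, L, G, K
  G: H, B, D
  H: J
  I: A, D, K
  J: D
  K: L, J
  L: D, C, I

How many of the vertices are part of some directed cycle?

6

A vertex is on a directed cycle iff it belongs to a strongly connected component of size ≥ 2 (or has a self-loop).
The vertices on cycles are {B, F, G, I, K, L} — 6 in total.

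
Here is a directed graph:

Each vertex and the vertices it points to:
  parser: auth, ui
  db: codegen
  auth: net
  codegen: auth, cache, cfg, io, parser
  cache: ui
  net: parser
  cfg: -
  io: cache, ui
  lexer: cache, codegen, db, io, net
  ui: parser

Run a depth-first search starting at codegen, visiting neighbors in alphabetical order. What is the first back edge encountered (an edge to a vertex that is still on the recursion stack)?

parser->auth

DFS from codegen (visiting neighbors in alphabetical order); mark gray on enter, black on exit:
codegen gray
  auth gray
    net gray
      parser gray
        parser→auth: auth is gray → back edge
First back edge: parser → auth.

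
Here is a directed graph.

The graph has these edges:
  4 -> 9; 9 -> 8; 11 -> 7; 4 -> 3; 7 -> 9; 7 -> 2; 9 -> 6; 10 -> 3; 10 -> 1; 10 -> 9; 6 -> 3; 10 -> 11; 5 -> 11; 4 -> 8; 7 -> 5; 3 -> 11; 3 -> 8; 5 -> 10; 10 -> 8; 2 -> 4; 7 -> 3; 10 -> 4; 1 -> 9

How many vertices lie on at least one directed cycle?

A vertex is on a directed cycle iff it belongs to a strongly connected component of size ≥ 2 (or has a self-loop).
The vertices on cycles are {1, 2, 3, 4, 5, 6, 7, 9, 10, 11} — 10 in total.

10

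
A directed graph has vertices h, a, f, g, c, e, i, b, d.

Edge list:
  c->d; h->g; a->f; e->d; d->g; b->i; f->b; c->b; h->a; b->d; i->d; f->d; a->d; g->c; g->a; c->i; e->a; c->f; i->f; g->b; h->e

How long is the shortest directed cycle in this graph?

For each vertex v, BFS finds the shortest path from v back to v.
The shortest such closed walk is g → a → d → g, length 3.

3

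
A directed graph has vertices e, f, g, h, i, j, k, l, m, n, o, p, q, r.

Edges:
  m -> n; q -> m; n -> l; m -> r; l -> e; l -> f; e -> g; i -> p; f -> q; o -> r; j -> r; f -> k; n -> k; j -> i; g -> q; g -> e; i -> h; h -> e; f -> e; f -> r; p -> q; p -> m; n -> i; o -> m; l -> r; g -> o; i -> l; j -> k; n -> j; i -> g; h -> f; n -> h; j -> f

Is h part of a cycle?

Yes

h is on a cycle iff h can reach itself via ≥1 edge.
h → f → q → m → n → h — yes.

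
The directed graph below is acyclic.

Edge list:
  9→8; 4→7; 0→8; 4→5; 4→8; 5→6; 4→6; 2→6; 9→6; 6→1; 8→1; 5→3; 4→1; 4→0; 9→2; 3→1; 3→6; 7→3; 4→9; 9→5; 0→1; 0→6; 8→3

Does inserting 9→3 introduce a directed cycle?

No

Adding 9→3 creates a cycle iff 3 can already reach 9.
Explore from 3: no path reaches 9. The graph stays acyclic.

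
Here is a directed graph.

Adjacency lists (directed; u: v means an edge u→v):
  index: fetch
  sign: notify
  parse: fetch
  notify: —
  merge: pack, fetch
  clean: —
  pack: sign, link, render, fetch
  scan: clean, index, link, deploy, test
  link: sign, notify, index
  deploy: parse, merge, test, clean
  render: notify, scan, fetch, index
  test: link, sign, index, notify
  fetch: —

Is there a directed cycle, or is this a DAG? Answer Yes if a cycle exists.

DFS with white/gray/black marking, starting from link:
link gray
  sign gray
    notify gray
    notify black
  sign black
  link→notify: notify black — skip
  index gray
    fetch gray
    fetch black
  index black
link black
parse gray
  parse→fetch: fetch black — skip
parse black
merge gray
  pack gray
    pack→sign: sign black — skip
    pack→link: link black — skip
    render gray
      render→notify: notify black — skip
      scan gray
        clean gray
        clean black
        scan→index: index black — skip
        scan→link: link black — skip
        deploy gray
          deploy→parse: parse black — skip
          deploy→merge: merge is gray → back edge
Back edge found, so a cycle exists: merge → pack → render → scan → deploy → merge.

Yes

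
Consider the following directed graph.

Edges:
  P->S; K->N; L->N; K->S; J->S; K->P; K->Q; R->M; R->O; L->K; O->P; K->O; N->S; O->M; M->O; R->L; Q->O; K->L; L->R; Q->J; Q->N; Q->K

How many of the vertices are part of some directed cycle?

6

A vertex is on a directed cycle iff it belongs to a strongly connected component of size ≥ 2 (or has a self-loop).
The vertices on cycles are {K, L, M, O, Q, R} — 6 in total.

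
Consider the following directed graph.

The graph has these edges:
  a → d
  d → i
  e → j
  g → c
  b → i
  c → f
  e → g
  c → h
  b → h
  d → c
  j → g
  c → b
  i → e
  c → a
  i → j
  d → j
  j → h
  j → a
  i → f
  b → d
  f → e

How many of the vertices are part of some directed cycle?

9

A vertex is on a directed cycle iff it belongs to a strongly connected component of size ≥ 2 (or has a self-loop).
The vertices on cycles are {a, b, c, d, e, f, g, i, j} — 9 in total.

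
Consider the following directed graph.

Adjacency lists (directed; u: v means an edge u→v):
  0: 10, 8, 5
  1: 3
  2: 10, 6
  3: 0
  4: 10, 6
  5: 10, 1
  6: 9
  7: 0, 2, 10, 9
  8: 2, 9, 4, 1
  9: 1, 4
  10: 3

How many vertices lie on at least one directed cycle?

10

A vertex is on a directed cycle iff it belongs to a strongly connected component of size ≥ 2 (or has a self-loop).
The vertices on cycles are {0, 1, 2, 3, 4, 5, 6, 8, 9, 10} — 10 in total.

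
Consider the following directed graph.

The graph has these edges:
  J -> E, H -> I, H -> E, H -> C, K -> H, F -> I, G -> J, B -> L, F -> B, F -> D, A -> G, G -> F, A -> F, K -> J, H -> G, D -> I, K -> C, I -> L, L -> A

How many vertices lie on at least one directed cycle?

7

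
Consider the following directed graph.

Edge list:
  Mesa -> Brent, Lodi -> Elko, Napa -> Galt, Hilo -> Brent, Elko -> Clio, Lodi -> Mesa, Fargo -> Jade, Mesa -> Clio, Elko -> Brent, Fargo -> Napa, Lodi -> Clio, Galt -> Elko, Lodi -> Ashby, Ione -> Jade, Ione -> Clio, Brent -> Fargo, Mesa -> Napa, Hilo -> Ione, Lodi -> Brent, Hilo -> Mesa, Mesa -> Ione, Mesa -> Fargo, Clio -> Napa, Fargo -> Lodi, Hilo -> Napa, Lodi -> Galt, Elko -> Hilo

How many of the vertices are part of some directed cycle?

10

A vertex is on a directed cycle iff it belongs to a strongly connected component of size ≥ 2 (or has a self-loop).
The vertices on cycles are {Clio, Elko, Galt, Hilo, Ione, Lodi, Mesa, Napa, Brent, Fargo} — 10 in total.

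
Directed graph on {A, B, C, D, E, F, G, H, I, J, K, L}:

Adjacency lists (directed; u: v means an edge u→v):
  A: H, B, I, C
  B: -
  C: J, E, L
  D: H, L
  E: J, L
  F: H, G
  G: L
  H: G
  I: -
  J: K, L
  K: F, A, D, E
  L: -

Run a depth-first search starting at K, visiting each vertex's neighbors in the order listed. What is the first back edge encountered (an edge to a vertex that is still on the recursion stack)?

J→K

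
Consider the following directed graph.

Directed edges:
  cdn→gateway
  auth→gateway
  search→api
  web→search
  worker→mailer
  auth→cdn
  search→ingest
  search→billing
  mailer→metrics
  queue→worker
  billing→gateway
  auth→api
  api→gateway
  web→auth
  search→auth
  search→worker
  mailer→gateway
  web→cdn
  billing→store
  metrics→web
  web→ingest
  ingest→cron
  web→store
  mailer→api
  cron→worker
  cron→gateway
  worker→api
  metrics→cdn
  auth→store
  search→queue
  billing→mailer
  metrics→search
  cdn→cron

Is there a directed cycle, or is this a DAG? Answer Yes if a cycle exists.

DFS with white/gray/black marking, starting from api:
api gray
  gateway gray
  gateway black
api black
store gray
store black
worker gray
  mailer gray
    mailer→api: api black — skip
    metrics gray
      cdn gray
        cdn→gateway: gateway black — skip
        cron gray
          cron→worker: worker is gray → back edge
Back edge found, so a cycle exists: worker → mailer → metrics → cdn → cron → worker.

Yes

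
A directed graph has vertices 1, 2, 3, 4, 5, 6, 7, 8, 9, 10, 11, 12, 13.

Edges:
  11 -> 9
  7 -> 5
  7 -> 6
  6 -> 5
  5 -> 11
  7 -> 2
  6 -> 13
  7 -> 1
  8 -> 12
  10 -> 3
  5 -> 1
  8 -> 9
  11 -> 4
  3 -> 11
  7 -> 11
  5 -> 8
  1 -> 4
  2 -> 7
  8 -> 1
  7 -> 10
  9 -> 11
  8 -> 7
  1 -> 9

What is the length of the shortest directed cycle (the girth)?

2

For each vertex v, BFS finds the shortest path from v back to v.
The shortest such closed walk is 7 → 2 → 7, length 2.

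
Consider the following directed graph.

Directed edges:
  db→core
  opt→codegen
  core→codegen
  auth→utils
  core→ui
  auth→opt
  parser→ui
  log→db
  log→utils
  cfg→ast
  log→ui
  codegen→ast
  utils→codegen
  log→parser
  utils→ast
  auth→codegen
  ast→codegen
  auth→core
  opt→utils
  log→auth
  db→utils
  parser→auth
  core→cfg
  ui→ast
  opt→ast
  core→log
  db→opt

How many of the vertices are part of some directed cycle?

7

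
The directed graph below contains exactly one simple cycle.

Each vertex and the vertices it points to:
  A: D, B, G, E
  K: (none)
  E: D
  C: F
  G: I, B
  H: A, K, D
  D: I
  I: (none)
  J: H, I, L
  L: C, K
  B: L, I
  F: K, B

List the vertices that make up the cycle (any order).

DFS with gray/black marking from L:
L gray
  C gray
    F gray
      K gray
      K black
      B gray
        B→L: L is gray → back edge
Back edge closes the cycle L → C → F → B → L; its vertices are {B, C, F, L}.

B, C, F, L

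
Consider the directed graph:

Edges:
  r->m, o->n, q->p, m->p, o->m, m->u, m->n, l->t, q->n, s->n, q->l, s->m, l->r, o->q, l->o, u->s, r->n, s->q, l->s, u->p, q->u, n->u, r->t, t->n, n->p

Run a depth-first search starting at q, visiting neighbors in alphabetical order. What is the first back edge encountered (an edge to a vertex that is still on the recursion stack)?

DFS from q (visiting neighbors in alphabetical order); mark gray on enter, black on exit:
q gray
  l gray
    o gray
      m gray
        n gray
          p gray
          p black
          u gray
            u→p: p black — skip
            s gray
              s→m: m is gray → back edge
First back edge: s → m.

s->m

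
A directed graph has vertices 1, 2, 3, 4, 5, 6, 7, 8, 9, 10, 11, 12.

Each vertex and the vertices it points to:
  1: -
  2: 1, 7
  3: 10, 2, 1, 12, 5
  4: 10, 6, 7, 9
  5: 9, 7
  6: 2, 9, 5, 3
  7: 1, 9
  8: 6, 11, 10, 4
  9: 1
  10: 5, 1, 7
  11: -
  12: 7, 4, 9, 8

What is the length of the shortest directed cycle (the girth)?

For each vertex v, BFS finds the shortest path from v back to v.
The shortest such closed walk is 8 → 6 → 3 → 12 → 8, length 4.

4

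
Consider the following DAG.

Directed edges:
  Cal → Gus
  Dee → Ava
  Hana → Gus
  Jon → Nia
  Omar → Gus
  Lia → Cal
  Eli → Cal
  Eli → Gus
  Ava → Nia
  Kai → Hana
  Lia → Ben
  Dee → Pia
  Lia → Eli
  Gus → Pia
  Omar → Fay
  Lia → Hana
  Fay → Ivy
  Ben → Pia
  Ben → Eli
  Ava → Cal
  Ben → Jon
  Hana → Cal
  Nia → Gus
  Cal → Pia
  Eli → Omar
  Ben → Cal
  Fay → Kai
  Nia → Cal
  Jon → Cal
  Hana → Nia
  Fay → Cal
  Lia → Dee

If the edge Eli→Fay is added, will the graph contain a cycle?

No

Adding Eli→Fay creates a cycle iff Fay can already reach Eli.
Explore from Fay: no path reaches Eli. The graph stays acyclic.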